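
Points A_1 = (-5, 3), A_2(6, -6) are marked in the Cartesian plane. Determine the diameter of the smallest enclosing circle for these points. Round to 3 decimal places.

The smallest circle enclosing two points has them as diameter endpoints.
Centre = midpoint = (0.5, -1.5); r² = |A_1A_2|²/4 = 202/4 = 50.5.
Diameter = 2r = 2√(50.5) ≈ 14.213.

14.213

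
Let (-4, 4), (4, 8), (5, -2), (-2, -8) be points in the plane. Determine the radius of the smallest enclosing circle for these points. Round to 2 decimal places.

8.54

The farthest pair is (4, 8)–(-2, -8) with squared distance 292. The circle on this segment as diameter has centre (1, 0) and r² = 292/4 = 73.
Check (-4, 4): distance² to centre = 41 ≤ 73, so it lies inside.
All remaining points lie in this disk, and no smaller disk contains both endpoints, so this is the minimum enclosing circle.
r = √73 ≈ 8.54.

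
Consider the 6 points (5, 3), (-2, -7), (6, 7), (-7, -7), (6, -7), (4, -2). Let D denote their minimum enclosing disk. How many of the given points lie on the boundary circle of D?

By Welzl's lemma the MEC is supported by two points (diametrically opposite) or three points (on a circumcircle).
The farthest pair is (6, 7)–(-7, -7) with squared distance 365. The circle on this segment as diameter has centre (-0.5, 0) and r² = 365/4 = 91.25.
Check (5, 3): distance² to centre = 39.25 ≤ 91.25, so it lies inside.
All remaining points lie in this disk, and no smaller disk contains both endpoints, so this is the minimum enclosing circle.
The points at distance exactly r from the centre are (6, 7), (-7, -7), (6, -7) — 3 points.

3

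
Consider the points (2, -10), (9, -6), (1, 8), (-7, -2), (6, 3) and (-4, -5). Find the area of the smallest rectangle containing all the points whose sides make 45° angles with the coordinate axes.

In coordinates u = x + y, v = x − y the rectangle is axis-aligned; the map (x,y)→(u,v) scales areas by 2.
u-values: -8, 3, 9, -9, 9, -9; range = 9 − (-9) = 18.
v-values: 12, 15, -7, -5, 3, 1; range = 15 − (-7) = 22.
Area = (18 × 22) / 2 = 198.

198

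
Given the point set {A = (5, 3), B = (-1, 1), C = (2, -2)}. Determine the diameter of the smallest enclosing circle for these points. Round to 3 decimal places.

Side lengths²: AB² = 40, AC² = 34, BC² = 18.
Since AB² = 40 < 34 + 18 = 52, the triangle is acute, so the smallest enclosing circle is the circumcircle.
Circumcentre = (2.25, 1.25), r² = 10.625.
Diameter = 2r = 2√(10.625) ≈ 6.519.

6.519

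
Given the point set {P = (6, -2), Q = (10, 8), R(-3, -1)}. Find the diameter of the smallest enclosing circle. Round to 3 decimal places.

Side lengths²: PQ² = 116, PR² = 82, QR² = 250.
Since QR² = 250 ≥ 116 + 82 = 198, the angle opposite QR is not acute, so the smallest enclosing circle has QR as diameter.
Centre = midpoint of QR = (3.5, 3.5), r² = 250/4 = 62.5.
Diameter = 2r = 2√(62.5) ≈ 15.811.

15.811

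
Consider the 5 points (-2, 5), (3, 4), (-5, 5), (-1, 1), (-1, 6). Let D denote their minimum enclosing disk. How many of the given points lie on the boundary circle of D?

2

The farthest pair is (3, 4)–(-5, 5) with squared distance 65. The circle on this segment as diameter has centre (-1, 4.5) and r² = 65/4 = 16.25.
Check (-2, 5): distance² to centre = 1.25 ≤ 16.25, so it lies inside.
All remaining points lie in this disk, and no smaller disk contains both endpoints, so this is the minimum enclosing circle.
The points at distance exactly r from the centre are (3, 4), (-5, 5) — 2 points.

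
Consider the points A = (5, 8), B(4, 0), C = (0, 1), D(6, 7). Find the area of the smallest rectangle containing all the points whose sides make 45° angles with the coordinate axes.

In coordinates u = x + y, v = x − y the rectangle is axis-aligned; the map (x,y)→(u,v) scales areas by 2.
u-values: 13, 4, 1, 13; range = 13 − 1 = 12.
v-values: -3, 4, -1, -1; range = 4 − (-3) = 7.
Area = (12 × 7) / 2 = 42.

42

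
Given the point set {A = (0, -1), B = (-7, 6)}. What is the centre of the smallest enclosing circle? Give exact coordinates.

(-3.5, 2.5)

The smallest circle enclosing two points has them as diameter endpoints.
Centre = midpoint = (-3.5, 2.5); r² = |AB|²/4 = 98/4 = 24.5.
Centre = (-3.5, 2.5).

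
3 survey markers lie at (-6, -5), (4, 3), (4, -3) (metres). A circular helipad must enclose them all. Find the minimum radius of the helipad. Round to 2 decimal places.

Call the three points A, B, C in the order given.
Side lengths²: AB² = 164, AC² = 104, BC² = 36.
Since AB² = 164 ≥ 104 + 36 = 140, the angle opposite AB is not acute, so the smallest enclosing circle has AB as diameter.
Centre = midpoint of AB = (-1, -1), r² = 164/4 = 41.
r = √41 ≈ 6.40.

6.40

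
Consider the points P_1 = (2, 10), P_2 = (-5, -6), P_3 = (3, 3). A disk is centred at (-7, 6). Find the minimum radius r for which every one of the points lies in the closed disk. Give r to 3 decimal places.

12.166

The required radius is the distance from (-7, 6) to the farthest point.
Squared distances: 97, 148, 109.
Maximum is 148, attained at P_2.
r = √148 ≈ 12.166.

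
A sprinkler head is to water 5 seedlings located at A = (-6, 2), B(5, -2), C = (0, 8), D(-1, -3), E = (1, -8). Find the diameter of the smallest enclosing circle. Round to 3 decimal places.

16.031

The farthest pair is C–E with squared distance 257. The circle on this segment as diameter has centre (0.5, 0) and r² = 257/4 = 64.25.
Check A: distance² to centre = 46.25 ≤ 64.25, so it lies inside.
All remaining points lie in this disk, and no smaller disk contains both endpoints, so this is the minimum enclosing circle.
Diameter = 2r = 2√(64.25) ≈ 16.031.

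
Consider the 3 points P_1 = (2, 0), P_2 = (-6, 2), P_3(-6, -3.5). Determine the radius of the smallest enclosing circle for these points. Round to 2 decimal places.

Side lengths²: P_1P_2² = 68, P_1P_3² = 76.25, P_2P_3² = 30.25.
Since P_1P_3² = 76.25 < 68 + 30.25 = 98.25, the triangle is acute, so the smallest enclosing circle is the circumcircle.
Circumcentre = (-2.4375, -0.75), r² = 20.25390625.
r = √(20.25390625) ≈ 4.50.

4.50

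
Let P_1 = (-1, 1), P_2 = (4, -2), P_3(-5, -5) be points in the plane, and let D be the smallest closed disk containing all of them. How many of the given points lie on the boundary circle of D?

2

Side lengths²: P_1P_2² = 34, P_1P_3² = 52, P_2P_3² = 90.
Since P_2P_3² = 90 ≥ 52 + 34 = 86, the angle opposite P_2P_3 is not acute, so the smallest enclosing circle has P_2P_3 as diameter.
Centre = midpoint of P_2P_3 = (-0.5, -3.5), r² = 90/4 = 22.5.
The points at distance exactly r from the centre are P_2, P_3 — 2 points.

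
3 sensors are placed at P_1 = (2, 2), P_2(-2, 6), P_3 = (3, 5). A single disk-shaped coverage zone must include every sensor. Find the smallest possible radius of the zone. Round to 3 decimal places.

Side lengths²: P_1P_2² = 32, P_1P_3² = 10, P_2P_3² = 26.
Since P_1P_2² = 32 < 26 + 10 = 36, the triangle is acute, so the smallest enclosing circle is the circumcircle.
Circumcentre = (0.25, 4.25), r² = 8.125.
r = √(8.125) ≈ 2.850.

2.850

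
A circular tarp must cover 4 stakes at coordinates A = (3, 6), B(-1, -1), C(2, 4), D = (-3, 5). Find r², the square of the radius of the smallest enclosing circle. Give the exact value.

A smallest enclosing disk is always determined by at most three of the input points on its boundary.
The minimum enclosing circle is determined by three boundary points: A, B, D.
Their circumcentre is (17/38, 107/38) with r² = 12025/722.
The farthest remaining point C is at distance² 2753/722 ≤ 12025/722.

12025/722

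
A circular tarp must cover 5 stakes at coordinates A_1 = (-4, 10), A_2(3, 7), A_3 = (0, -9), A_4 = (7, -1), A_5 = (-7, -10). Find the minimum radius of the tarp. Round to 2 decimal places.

The minimum enclosing circle of a finite set is fixed by two of the points (as a diameter) or three (as a circumcircle).
The minimum enclosing circle is determined by three boundary points: A_1, A_4, A_5.
Their circumcentre is (-153/46, -15/46) with r² = 113293/1058.
The farthest remaining point A_2 is at distance² 99125/1058 ≤ 113293/1058.
r = √(113293/1058) ≈ 10.35.

10.35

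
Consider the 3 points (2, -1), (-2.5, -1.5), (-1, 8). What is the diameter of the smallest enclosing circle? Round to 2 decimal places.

9.84

Call the three points A, B, C in the order given.
Side lengths²: AB² = 20.5, AC² = 90, BC² = 92.5.
Since BC² = 92.5 < 90 + 20.5 = 110.5, the triangle is acute, so the smallest enclosing circle is the circumcircle.
Circumcentre = (-41/56, 173/56), r² = 37925/1568.
Diameter = 2r = 2√(37925/1568) ≈ 9.84.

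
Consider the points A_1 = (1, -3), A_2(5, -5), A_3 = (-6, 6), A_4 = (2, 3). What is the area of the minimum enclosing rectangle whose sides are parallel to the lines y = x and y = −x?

77

In coordinates u = x + y, v = x − y the rectangle is axis-aligned; the map (x,y)→(u,v) scales areas by 2.
u-values: -2, 0, 0, 5; range = 5 − (-2) = 7.
v-values: 4, 10, -12, -1; range = 10 − (-12) = 22.
Area = (7 × 22) / 2 = 77.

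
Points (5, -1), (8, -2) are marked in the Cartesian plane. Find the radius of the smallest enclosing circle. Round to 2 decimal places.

1.58

The smallest circle enclosing two points has them as diameter endpoints.
Centre = midpoint = (6.5, -1.5); r² = |(5, -1)−(8, -2)|²/4 = 10/4 = 2.5.
r = √(2.5) ≈ 1.58.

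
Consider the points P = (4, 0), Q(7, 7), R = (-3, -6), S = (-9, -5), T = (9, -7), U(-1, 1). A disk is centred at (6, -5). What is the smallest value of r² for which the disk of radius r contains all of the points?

225

The required radius is the distance from (6, -5) to the farthest point.
Squared distances: 29, 145, 82, 225, 13, 85.
Maximum is 225, attained at S.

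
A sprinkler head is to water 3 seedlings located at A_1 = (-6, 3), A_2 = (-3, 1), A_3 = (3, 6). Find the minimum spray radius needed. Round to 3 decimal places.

4.743

Side lengths²: A_1A_2² = 13, A_1A_3² = 90, A_2A_3² = 61.
Since A_1A_3² = 90 ≥ 61 + 13 = 74, the angle opposite A_1A_3 is not acute, so the smallest enclosing circle has A_1A_3 as diameter.
Centre = midpoint of A_1A_3 = (-1.5, 4.5), r² = 90/4 = 22.5.
r = √(22.5) ≈ 4.743.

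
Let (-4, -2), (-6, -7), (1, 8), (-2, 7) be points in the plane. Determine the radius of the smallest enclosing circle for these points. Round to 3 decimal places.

By Welzl's lemma the MEC is supported by two points (diametrically opposite) or three points (on a circumcircle).
The farthest pair is (-6, -7)–(1, 8) with squared distance 274. The circle on this segment as diameter has centre (-2.5, 0.5) and r² = 274/4 = 68.5.
Check (-4, -2): distance² to centre = 8.5 ≤ 68.5, so it lies inside.
All remaining points lie in this disk, and no smaller disk contains both endpoints, so this is the minimum enclosing circle.
r = √(68.5) ≈ 8.276.

8.276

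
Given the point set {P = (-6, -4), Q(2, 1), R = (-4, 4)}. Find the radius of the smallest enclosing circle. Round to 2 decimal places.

4.83

Side lengths²: PQ² = 89, PR² = 68, QR² = 45.
Since PQ² = 89 < 68 + 45 = 113, the triangle is acute, so the smallest enclosing circle is the circumcircle.
Circumcentre = (-23/9, -11/18), r² = 7565/324.
r = √(7565/324) ≈ 4.83.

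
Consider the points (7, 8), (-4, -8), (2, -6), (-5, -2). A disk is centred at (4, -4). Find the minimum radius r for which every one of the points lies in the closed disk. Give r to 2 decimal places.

12.37

The required radius is the distance from (4, -4) to the farthest point.
Squared distances: 153, 80, 8, 85.
Maximum is 153, attained at (7, 8).
r = √153 ≈ 12.37.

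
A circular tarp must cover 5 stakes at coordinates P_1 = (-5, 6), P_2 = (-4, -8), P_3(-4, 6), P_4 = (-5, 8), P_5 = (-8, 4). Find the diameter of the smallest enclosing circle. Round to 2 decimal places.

16.03

The minimum enclosing circle of a finite set is fixed by two of the points (as a diameter) or three (as a circumcircle).
The farthest pair is P_2–P_4 with squared distance 257. The circle on this segment as diameter has centre (-4.5, 0) and r² = 257/4 = 64.25.
Check P_1: distance² to centre = 36.25 ≤ 64.25, so it lies inside.
All remaining points lie in this disk, and no smaller disk contains both endpoints, so this is the minimum enclosing circle.
Diameter = 2r = 2√(64.25) ≈ 16.03.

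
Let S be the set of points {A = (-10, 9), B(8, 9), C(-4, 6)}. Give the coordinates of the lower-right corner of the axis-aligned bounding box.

(8, 6)

x-range [-10, 8], y-range [6, 9].
The lower-right corner is (8, 6).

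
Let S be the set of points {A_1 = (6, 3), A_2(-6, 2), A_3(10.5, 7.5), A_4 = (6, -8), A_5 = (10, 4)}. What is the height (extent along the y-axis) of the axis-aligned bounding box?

15.5

max y = 7.5, min y = -8, so height = 15.5.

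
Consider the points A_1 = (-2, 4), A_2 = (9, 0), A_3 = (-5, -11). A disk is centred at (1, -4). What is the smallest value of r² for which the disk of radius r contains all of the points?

The required radius is the distance from (1, -4) to the farthest point.
Squared distances: 73, 80, 85.
Maximum is 85, attained at A_3.

85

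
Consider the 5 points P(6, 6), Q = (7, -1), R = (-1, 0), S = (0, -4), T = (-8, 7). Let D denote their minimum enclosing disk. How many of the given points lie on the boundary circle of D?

2

The farthest pair is Q–T with squared distance 289. The circle on this segment as diameter has centre (-0.5, 3) and r² = 289/4 = 72.25.
Check P: distance² to centre = 51.25 ≤ 72.25, so it lies inside.
All remaining points lie in this disk, and no smaller disk contains both endpoints, so this is the minimum enclosing circle.
The points at distance exactly r from the centre are Q, T — 2 points.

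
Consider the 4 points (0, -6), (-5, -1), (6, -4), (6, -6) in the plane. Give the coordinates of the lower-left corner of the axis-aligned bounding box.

(-5, -6)

x-range [-5, 6], y-range [-6, -1].
The lower-left corner is (-5, -6).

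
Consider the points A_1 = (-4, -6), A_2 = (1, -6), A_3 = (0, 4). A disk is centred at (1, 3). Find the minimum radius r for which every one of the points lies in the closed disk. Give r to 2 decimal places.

The required radius is the distance from (1, 3) to the farthest point.
Squared distances: 106, 81, 2.
Maximum is 106, attained at A_1.
r = √106 ≈ 10.30.

10.30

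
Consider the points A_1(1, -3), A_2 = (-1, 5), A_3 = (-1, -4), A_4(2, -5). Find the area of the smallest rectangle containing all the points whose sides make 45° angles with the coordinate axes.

58.5

In coordinates u = x + y, v = x − y the rectangle is axis-aligned; the map (x,y)→(u,v) scales areas by 2.
u-values: -2, 4, -5, -3; range = 4 − (-5) = 9.
v-values: 4, -6, 3, 7; range = 7 − (-6) = 13.
Area = (9 × 13) / 2 = 58.5.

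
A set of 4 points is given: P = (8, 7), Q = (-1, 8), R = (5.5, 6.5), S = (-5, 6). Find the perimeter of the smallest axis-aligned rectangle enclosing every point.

30

Width = max x − min x = 8 − (-5) = 13.
Height = max y − min y = 8 − 6 = 2.
Perimeter = 2(13 + 2) = 30.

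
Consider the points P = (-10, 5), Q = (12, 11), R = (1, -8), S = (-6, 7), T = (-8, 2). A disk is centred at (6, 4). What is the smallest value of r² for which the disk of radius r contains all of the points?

The required radius is the distance from (6, 4) to the farthest point.
Squared distances: 257, 85, 169, 153, 200.
Maximum is 257, attained at P.

257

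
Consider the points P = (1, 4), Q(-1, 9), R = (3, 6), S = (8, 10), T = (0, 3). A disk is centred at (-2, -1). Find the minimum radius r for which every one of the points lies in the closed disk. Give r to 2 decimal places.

14.87

The required radius is the distance from (-2, -1) to the farthest point.
Squared distances: 34, 101, 74, 221, 20.
Maximum is 221, attained at S.
r = √221 ≈ 14.87.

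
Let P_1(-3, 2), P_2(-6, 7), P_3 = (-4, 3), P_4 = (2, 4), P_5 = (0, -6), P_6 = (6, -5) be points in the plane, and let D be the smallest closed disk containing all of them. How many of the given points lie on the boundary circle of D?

By Welzl's lemma the MEC is supported by two points (diametrically opposite) or three points (on a circumcircle).
The farthest pair is P_2–P_6 with squared distance 288. The circle on this segment as diameter has centre (0, 1) and r² = 288/4 = 72.
Check P_1: distance² to centre = 10 ≤ 72, so it lies inside.
All remaining points lie in this disk, and no smaller disk contains both endpoints, so this is the minimum enclosing circle.
The points at distance exactly r from the centre are P_2, P_6 — 2 points.

2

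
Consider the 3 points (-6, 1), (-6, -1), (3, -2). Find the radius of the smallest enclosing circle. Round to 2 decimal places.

4.74

Call the three points A, B, C in the order given.
Side lengths²: AB² = 4, AC² = 90, BC² = 82.
Since AC² = 90 ≥ 82 + 4 = 86, the angle opposite AC is not acute, so the smallest enclosing circle has AC as diameter.
Centre = midpoint of AC = (-1.5, -0.5), r² = 90/4 = 22.5.
r = √(22.5) ≈ 4.74.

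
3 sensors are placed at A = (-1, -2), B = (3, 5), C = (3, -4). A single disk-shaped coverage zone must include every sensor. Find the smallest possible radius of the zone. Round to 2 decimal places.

4.51

Side lengths²: AB² = 65, AC² = 20, BC² = 81.
Since BC² = 81 < 65 + 20 = 85, the triangle is acute, so the smallest enclosing circle is the circumcircle.
Circumcentre = (2.75, 0.5), r² = 20.3125.
r = √(20.3125) ≈ 4.51.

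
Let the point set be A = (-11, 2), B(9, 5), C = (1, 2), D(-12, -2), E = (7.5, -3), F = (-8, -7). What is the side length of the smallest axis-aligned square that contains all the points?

The bounding box has width 21 and height 12.
An axis-aligned square enclosing the set must have side ≥ max(width, height).
So the minimum side is max(21, 12) = 21.

21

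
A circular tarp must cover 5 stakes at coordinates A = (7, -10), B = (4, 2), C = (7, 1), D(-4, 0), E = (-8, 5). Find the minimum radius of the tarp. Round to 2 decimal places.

By Welzl's lemma the MEC is supported by two points (diametrically opposite) or three points (on a circumcircle).
The farthest pair is A–E with squared distance 450. The circle on this segment as diameter has centre (-0.5, -2.5) and r² = 450/4 = 112.5.
Check B: distance² to centre = 40.5 ≤ 112.5, so it lies inside.
All remaining points lie in this disk, and no smaller disk contains both endpoints, so this is the minimum enclosing circle.
r = √(112.5) ≈ 10.61.

10.61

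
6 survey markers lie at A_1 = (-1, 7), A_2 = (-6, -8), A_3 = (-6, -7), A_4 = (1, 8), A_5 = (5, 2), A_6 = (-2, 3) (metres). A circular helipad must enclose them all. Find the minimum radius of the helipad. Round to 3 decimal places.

8.732

The minimum enclosing circle of a finite set is fixed by two of the points (as a diameter) or three (as a circumcircle).
The farthest pair is A_2–A_4 with squared distance 305. The circle on this segment as diameter has centre (-2.5, 0) and r² = 305/4 = 76.25.
Check A_1: distance² to centre = 51.25 ≤ 76.25, so it lies inside.
All remaining points lie in this disk, and no smaller disk contains both endpoints, so this is the minimum enclosing circle.
r = √(76.25) ≈ 8.732.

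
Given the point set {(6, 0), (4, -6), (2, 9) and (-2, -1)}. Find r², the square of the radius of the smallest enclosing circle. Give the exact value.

57.25

The farthest pair is (4, -6)–(2, 9) with squared distance 229. The circle on this segment as diameter has centre (3, 1.5) and r² = 229/4 = 57.25.
Check (6, 0): distance² to centre = 11.25 ≤ 57.25, so it lies inside.
All remaining points lie in this disk, and no smaller disk contains both endpoints, so this is the minimum enclosing circle.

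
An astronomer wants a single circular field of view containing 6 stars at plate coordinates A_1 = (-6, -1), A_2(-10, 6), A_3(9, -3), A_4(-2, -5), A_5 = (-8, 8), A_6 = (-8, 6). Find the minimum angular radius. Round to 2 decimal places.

10.51

By Welzl's lemma the MEC is supported by two points (diametrically opposite) or three points (on a circumcircle).
The farthest pair is A_2–A_3 with squared distance 442. The circle on this segment as diameter has centre (-0.5, 1.5) and r² = 442/4 = 110.5.
Check A_1: distance² to centre = 36.5 ≤ 110.5, so it lies inside.
All remaining points lie in this disk, and no smaller disk contains both endpoints, so this is the minimum enclosing circle.
r = √(110.5) ≈ 10.51.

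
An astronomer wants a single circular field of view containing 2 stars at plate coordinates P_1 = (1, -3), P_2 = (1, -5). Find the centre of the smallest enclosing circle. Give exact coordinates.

The smallest circle enclosing two points has them as diameter endpoints.
Centre = midpoint = (1, -4); r² = |P_1P_2|²/4 = 4/4 = 1.
Centre = (1, -4).

(1, -4)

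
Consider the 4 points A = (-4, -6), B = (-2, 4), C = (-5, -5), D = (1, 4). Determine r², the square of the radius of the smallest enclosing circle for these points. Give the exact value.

A smallest enclosing disk is always determined by at most three of the input points on its boundary.
The farthest pair is A–D with squared distance 125. The circle on this segment as diameter has centre (-1.5, -1) and r² = 125/4 = 31.25.
Check B: distance² to centre = 25.25 ≤ 31.25, so it lies inside.
All remaining points lie in this disk, and no smaller disk contains both endpoints, so this is the minimum enclosing circle.

31.25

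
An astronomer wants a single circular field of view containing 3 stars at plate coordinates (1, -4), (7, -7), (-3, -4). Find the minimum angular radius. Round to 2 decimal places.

Call the three points A, B, C in the order given.
Side lengths²: AB² = 45, AC² = 16, BC² = 109.
Since BC² = 109 ≥ 45 + 16 = 61, the angle opposite BC is not acute, so the smallest enclosing circle has BC as diameter.
Centre = midpoint of BC = (2, -5.5), r² = 109/4 = 27.25.
r = √(27.25) ≈ 5.22.

5.22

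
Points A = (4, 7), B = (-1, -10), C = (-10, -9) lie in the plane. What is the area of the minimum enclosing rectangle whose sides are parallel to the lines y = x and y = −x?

180

In coordinates u = x + y, v = x − y the rectangle is axis-aligned; the map (x,y)→(u,v) scales areas by 2.
u-values: 11, -11, -19; range = 11 − (-19) = 30.
v-values: -3, 9, -1; range = 9 − (-3) = 12.
Area = (30 × 12) / 2 = 180.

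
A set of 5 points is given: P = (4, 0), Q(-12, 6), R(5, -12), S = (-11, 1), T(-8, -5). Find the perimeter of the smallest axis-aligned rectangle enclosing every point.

Width = max x − min x = 5 − (-12) = 17.
Height = max y − min y = 6 − (-12) = 18.
Perimeter = 2(17 + 18) = 70.

70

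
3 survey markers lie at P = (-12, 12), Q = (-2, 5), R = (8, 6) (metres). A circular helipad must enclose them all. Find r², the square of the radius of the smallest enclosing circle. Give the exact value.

Side lengths²: PQ² = 149, PR² = 436, QR² = 101.
Since PR² = 436 ≥ 149 + 101 = 250, the angle opposite PR is not acute, so the smallest enclosing circle has PR as diameter.
Centre = midpoint of PR = (-2, 9), r² = 436/4 = 109.

109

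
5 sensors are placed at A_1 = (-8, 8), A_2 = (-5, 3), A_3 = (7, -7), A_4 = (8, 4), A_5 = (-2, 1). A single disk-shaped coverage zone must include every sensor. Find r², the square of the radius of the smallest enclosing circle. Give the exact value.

By Welzl's lemma the MEC is supported by two points (diametrically opposite) or three points (on a circumcircle).
The farthest pair is A_1–A_3 with squared distance 450. The circle on this segment as diameter has centre (-0.5, 0.5) and r² = 450/4 = 112.5.
Check A_2: distance² to centre = 26.5 ≤ 112.5, so it lies inside.
All remaining points lie in this disk, and no smaller disk contains both endpoints, so this is the minimum enclosing circle.

112.5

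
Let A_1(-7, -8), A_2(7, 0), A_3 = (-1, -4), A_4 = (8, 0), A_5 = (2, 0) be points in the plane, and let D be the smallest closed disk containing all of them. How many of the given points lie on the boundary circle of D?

2

By Welzl's lemma the MEC is supported by two points (diametrically opposite) or three points (on a circumcircle).
The farthest pair is A_1–A_4 with squared distance 289. The circle on this segment as diameter has centre (0.5, -4) and r² = 289/4 = 72.25.
Check A_2: distance² to centre = 58.25 ≤ 72.25, so it lies inside.
All remaining points lie in this disk, and no smaller disk contains both endpoints, so this is the minimum enclosing circle.
The points at distance exactly r from the centre are A_1, A_4 — 2 points.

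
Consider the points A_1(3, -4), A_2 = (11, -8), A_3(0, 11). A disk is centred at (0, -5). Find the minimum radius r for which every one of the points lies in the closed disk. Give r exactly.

16

The required radius is the distance from (0, -5) to the farthest point.
Squared distances: 10, 130, 256.
Maximum is 256, attained at A_3.
r = √256 = 16.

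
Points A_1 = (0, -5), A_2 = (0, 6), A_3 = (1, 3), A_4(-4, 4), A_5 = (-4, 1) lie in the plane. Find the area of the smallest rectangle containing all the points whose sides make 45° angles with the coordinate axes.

71.5

In coordinates u = x + y, v = x − y the rectangle is axis-aligned; the map (x,y)→(u,v) scales areas by 2.
u-values: -5, 6, 4, 0, -3; range = 6 − (-5) = 11.
v-values: 5, -6, -2, -8, -5; range = 5 − (-8) = 13.
Area = (11 × 13) / 2 = 71.5.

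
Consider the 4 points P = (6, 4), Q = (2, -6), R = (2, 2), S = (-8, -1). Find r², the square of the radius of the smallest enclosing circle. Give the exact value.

By Welzl's lemma the MEC is supported by two points (diametrically opposite) or three points (on a circumcircle).
The minimum enclosing circle is determined by three boundary points: P, Q, S.
Their circumcentre is (-19/24, 11/12) with r² = 32045/576.
The farthest remaining point R is at distance² 5165/576 ≤ 32045/576.

32045/576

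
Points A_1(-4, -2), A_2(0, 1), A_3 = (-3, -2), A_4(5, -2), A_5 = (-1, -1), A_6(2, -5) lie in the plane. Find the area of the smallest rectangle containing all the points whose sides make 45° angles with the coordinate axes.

In coordinates u = x + y, v = x − y the rectangle is axis-aligned; the map (x,y)→(u,v) scales areas by 2.
u-values: -6, 1, -5, 3, -2, -3; range = 3 − (-6) = 9.
v-values: -2, -1, -1, 7, 0, 7; range = 7 − (-2) = 9.
Area = (9 × 9) / 2 = 40.5.

40.5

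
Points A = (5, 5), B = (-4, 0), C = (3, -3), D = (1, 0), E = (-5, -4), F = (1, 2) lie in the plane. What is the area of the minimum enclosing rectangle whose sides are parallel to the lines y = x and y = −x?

95

In coordinates u = x + y, v = x − y the rectangle is axis-aligned; the map (x,y)→(u,v) scales areas by 2.
u-values: 10, -4, 0, 1, -9, 3; range = 10 − (-9) = 19.
v-values: 0, -4, 6, 1, -1, -1; range = 6 − (-4) = 10.
Area = (19 × 10) / 2 = 95.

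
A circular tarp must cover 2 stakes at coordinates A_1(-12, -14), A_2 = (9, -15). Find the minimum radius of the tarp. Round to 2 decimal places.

10.51

The smallest circle enclosing two points has them as diameter endpoints.
Centre = midpoint = (-1.5, -14.5); r² = |A_1A_2|²/4 = 442/4 = 110.5.
r = √(110.5) ≈ 10.51.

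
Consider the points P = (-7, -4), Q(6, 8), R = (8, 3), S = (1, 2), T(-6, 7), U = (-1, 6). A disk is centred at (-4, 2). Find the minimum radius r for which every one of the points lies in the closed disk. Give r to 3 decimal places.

The required radius is the distance from (-4, 2) to the farthest point.
Squared distances: 45, 136, 145, 25, 29, 25.
Maximum is 145, attained at R.
r = √145 ≈ 12.042.

12.042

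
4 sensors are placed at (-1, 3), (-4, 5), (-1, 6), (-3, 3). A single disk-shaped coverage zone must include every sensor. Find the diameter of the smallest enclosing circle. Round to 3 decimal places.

3.801

By Welzl's lemma the MEC is supported by two points (diametrically opposite) or three points (on a circumcircle).
The minimum enclosing circle is determined by three boundary points: (-1, 3), (-4, 5), (-1, 6).
Their circumcentre is (-13/6, 4.5) with r² = 65/18.
The farthest remaining point (-3, 3) is at distance² 53/18 ≤ 65/18.
Diameter = 2r = 2√(65/18) ≈ 3.801.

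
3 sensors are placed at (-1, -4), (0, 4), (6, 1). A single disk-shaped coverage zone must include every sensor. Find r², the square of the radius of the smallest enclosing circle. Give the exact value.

Call the three points A, B, C in the order given.
Side lengths²: AB² = 65, AC² = 74, BC² = 45.
Since AC² = 74 < 65 + 45 = 110, the triangle is acute, so the smallest enclosing circle is the circumcircle.
Circumcentre = (55/34, -9/34), r² = 12025/578.

12025/578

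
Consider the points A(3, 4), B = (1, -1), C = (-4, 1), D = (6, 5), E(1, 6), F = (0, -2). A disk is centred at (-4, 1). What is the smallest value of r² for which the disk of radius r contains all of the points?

The required radius is the distance from (-4, 1) to the farthest point.
Squared distances: 58, 29, 0, 116, 50, 25.
Maximum is 116, attained at D.

116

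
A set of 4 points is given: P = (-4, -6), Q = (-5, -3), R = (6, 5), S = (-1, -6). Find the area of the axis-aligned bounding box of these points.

x ranges over [-5, 6], width 11.
y ranges over [-6, 5], height 11.
Area = 11 × 11 = 121.

121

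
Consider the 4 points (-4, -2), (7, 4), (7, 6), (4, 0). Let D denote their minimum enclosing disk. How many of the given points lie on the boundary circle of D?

A smallest enclosing disk is always determined by at most three of the input points on its boundary.
The farthest pair is (-4, -2)–(7, 6) with squared distance 185. The circle on this segment as diameter has centre (1.5, 2) and r² = 185/4 = 46.25.
Check (7, 4): distance² to centre = 34.25 ≤ 46.25, so it lies inside.
All remaining points lie in this disk, and no smaller disk contains both endpoints, so this is the minimum enclosing circle.
The points at distance exactly r from the centre are (-4, -2), (7, 6) — 2 points.

2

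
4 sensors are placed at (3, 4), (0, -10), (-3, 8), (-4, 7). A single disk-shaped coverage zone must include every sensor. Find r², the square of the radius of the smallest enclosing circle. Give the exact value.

By Welzl's lemma the MEC is supported by two points (diametrically opposite) or three points (on a circumcircle).
The farthest pair is (0, -10)–(-3, 8) with squared distance 333. The circle on this segment as diameter has centre (-1.5, -1) and r² = 333/4 = 83.25.
Check (3, 4): distance² to centre = 45.25 ≤ 83.25, so it lies inside.
All remaining points lie in this disk, and no smaller disk contains both endpoints, so this is the minimum enclosing circle.

83.25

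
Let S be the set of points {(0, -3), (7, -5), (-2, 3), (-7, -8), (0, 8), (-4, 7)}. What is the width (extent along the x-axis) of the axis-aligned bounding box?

max x = 7, min x = -7, so width = 14.

14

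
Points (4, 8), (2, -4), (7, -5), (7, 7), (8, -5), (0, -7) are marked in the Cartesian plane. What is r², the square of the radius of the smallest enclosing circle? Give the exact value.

The minimum enclosing circle is determined by three boundary points: (4, 8), (7, 7), (0, -7).
Their circumcentre is (43/14, 3/14) with r² = 6025/98.
The farthest remaining point (8, -5) is at distance² 5045/98 ≤ 6025/98.

6025/98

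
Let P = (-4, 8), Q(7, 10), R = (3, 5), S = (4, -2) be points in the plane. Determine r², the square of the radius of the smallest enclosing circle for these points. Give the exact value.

By Welzl's lemma the MEC is supported by two points (diametrically opposite) or three points (on a circumcircle).
The minimum enclosing circle is determined by three boundary points: P, Q, S.
Their circumcentre is (95/42, 101/21) with r² = 87125/1764.
The farthest remaining point R is at distance² 1025/1764 ≤ 87125/1764.

87125/1764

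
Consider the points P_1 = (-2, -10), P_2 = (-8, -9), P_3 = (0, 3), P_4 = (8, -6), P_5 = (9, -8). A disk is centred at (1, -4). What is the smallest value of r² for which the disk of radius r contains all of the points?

106

The required radius is the distance from (1, -4) to the farthest point.
Squared distances: 45, 106, 50, 53, 80.
Maximum is 106, attained at P_2.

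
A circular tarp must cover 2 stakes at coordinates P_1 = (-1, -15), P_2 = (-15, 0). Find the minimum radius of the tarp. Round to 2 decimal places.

The smallest circle enclosing two points has them as diameter endpoints.
Centre = midpoint = (-8, -7.5); r² = |P_1P_2|²/4 = 421/4 = 105.25.
r = √(105.25) ≈ 10.26.

10.26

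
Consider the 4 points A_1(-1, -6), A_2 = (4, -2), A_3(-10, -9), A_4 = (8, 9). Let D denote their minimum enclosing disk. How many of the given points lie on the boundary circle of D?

The minimum enclosing circle of a finite set is fixed by two of the points (as a diameter) or three (as a circumcircle).
The farthest pair is A_3–A_4 with squared distance 648. The circle on this segment as diameter has centre (-1, 0) and r² = 648/4 = 162.
Check A_1: distance² to centre = 36 ≤ 162, so it lies inside.
All remaining points lie in this disk, and no smaller disk contains both endpoints, so this is the minimum enclosing circle.
The points at distance exactly r from the centre are A_3, A_4 — 2 points.

2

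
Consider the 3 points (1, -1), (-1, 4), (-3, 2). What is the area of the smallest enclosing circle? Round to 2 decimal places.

Call the three points A, B, C in the order given.
Side lengths²: AB² = 29, AC² = 25, BC² = 8.
Since AB² = 29 < 25 + 8 = 33, the triangle is acute, so the smallest enclosing circle is the circumcircle.
Circumcentre = (-5/14, 19/14), r² = 725/98.
Area = π·r² = π·725/98 ≈ 23.24.

23.24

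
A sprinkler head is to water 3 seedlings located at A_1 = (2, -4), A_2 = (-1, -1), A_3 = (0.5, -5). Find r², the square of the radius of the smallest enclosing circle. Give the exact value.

4.745

Side lengths²: A_1A_2² = 18, A_1A_3² = 3.25, A_2A_3² = 18.25.
Since A_2A_3² = 18.25 < 18 + 3.25 = 21.25, the triangle is acute, so the smallest enclosing circle is the circumcircle.
Circumcentre = (0.15, -2.85), r² = 4.745.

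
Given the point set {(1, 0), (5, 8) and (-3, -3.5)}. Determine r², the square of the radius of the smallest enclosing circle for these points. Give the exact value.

Call the three points A, B, C in the order given.
Side lengths²: AB² = 80, AC² = 28.25, BC² = 196.25.
Since BC² = 196.25 ≥ 80 + 28.25 = 108.25, the angle opposite BC is not acute, so the smallest enclosing circle has BC as diameter.
Centre = midpoint of BC = (1, 2.25), r² = 196.25/4 = 49.0625.

49.0625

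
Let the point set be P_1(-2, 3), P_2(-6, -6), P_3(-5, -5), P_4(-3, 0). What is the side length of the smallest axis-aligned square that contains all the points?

9

The bounding box has width 4 and height 9.
An axis-aligned square enclosing the set must have side ≥ max(width, height).
So the minimum side is max(4, 9) = 9.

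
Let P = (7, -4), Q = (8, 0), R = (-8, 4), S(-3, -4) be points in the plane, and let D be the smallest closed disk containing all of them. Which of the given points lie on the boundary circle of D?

A smallest enclosing disk is always determined by at most three of the input points on its boundary.
The farthest pair is P–R with squared distance 289. The circle on this segment as diameter has centre (-0.5, 0) and r² = 289/4 = 72.25.
Check Q: distance² to centre = 72.25 ≤ 72.25, so it lies inside.
All remaining points lie in this disk, and no smaller disk contains both endpoints, so this is the minimum enclosing circle.
The points at distance exactly r from the centre are P, Q, R — 3 points.

P, Q, R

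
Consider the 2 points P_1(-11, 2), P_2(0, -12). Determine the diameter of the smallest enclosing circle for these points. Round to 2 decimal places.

17.80

The smallest circle enclosing two points has them as diameter endpoints.
Centre = midpoint = (-5.5, -5); r² = |P_1P_2|²/4 = 317/4 = 79.25.
Diameter = 2r = 2√(79.25) ≈ 17.80.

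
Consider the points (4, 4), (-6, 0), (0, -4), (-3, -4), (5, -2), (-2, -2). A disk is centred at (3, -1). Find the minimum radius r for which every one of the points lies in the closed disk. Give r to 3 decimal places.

9.055

The required radius is the distance from (3, -1) to the farthest point.
Squared distances: 26, 82, 18, 45, 5, 26.
Maximum is 82, attained at (-6, 0).
r = √82 ≈ 9.055.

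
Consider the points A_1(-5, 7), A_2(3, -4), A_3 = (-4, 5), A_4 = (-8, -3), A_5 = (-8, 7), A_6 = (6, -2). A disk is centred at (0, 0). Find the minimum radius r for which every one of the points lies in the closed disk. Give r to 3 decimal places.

The required radius is the distance from (0, 0) to the farthest point.
Squared distances: 74, 25, 41, 73, 113, 40.
Maximum is 113, attained at A_5.
r = √113 ≈ 10.630.

10.630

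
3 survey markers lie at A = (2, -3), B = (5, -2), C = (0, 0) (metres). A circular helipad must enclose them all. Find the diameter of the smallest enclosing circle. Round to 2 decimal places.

Side lengths²: AB² = 10, AC² = 13, BC² = 29.
Since BC² = 29 ≥ 13 + 10 = 23, the angle opposite BC is not acute, so the smallest enclosing circle has BC as diameter.
Centre = midpoint of BC = (2.5, -1), r² = 29/4 = 7.25.
Diameter = 2r = 2√(7.25) ≈ 5.39.

5.39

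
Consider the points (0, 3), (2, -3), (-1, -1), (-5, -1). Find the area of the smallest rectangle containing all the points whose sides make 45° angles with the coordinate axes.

In coordinates u = x + y, v = x − y the rectangle is axis-aligned; the map (x,y)→(u,v) scales areas by 2.
u-values: 3, -1, -2, -6; range = 3 − (-6) = 9.
v-values: -3, 5, 0, -4; range = 5 − (-4) = 9.
Area = (9 × 9) / 2 = 40.5.

40.5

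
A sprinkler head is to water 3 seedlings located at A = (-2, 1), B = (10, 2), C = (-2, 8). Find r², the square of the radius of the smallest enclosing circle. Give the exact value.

Side lengths²: AB² = 145, AC² = 49, BC² = 180.
Since BC² = 180 < 145 + 49 = 194, the triangle is acute, so the smallest enclosing circle is the circumcircle.
Circumcentre = (3.75, 4.5), r² = 45.3125.

45.3125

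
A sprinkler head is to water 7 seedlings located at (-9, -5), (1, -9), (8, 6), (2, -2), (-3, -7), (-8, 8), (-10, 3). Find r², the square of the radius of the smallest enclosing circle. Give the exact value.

45305/441

The minimum enclosing circle of a finite set is fixed by two of the points (as a diameter) or three (as a circumcircle).
The minimum enclosing circle is determined by three boundary points: (-9, -5), (8, 6), (-8, 8).
Their circumcentre is (-16/21, 19/21) with r² = 45305/441.
The farthest remaining point (1, -9) is at distance² 44633/441 ≤ 45305/441.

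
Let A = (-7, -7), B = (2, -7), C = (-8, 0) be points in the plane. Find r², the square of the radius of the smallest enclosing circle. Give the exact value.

37.25

Side lengths²: AB² = 81, AC² = 50, BC² = 149.
Since BC² = 149 ≥ 81 + 50 = 131, the angle opposite BC is not acute, so the smallest enclosing circle has BC as diameter.
Centre = midpoint of BC = (-3, -3.5), r² = 149/4 = 37.25.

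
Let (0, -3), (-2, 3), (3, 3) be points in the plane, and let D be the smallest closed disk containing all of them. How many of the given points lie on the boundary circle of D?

Call the three points A, B, C in the order given.
Side lengths²: AB² = 40, AC² = 45, BC² = 25.
Since AC² = 45 < 40 + 25 = 65, the triangle is acute, so the smallest enclosing circle is the circumcircle.
Circumcentre = (0.5, 0.5), r² = 12.5.
The points at distance exactly r from the centre are (0, -3), (-2, 3), (3, 3) — 3 points.

3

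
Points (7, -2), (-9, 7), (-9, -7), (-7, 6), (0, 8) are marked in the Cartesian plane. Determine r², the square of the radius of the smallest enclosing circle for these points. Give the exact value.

92.4775390625

The minimum enclosing circle is determined by three boundary points: (7, -2), (-9, 7), (-9, -7).
Their circumcentre is (-2.40625, 0) with r² = 92.4775390625.
The farthest remaining point (0, 8) is at distance² 69.7900390625 ≤ 92.4775390625.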